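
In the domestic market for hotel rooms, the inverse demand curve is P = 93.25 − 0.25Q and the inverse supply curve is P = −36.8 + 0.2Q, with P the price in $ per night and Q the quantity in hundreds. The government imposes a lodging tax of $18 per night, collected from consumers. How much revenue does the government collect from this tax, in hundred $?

Rewrite in direct form: Qd = 373 − 4P and Qs = 5P + 184.
Without the tax, 373 − 4P = 5P + 184 gives 9P = 189, so P* = $21 and Q* = 289.
With the tax collected from consumers, demand (in seller-price terms) shifts: Qd = 373 − 4(P + 18).
Solving gives Q = 249 with consumers paying $31 and suppliers receiving $13 (the $18 wedge).
Revenue = t · Q = 18 · 249 = $4482.

Tax revenue = $4482 hundred.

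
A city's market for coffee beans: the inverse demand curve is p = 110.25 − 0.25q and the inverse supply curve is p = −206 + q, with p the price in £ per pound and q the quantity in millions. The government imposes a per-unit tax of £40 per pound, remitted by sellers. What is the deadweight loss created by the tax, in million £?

Rewrite in direct form: qd = 441 − 4p and qs = p + 206.
Before the tax: set 441 − 4p = p + 206 → p* = £47, q* = 253.
With the tax collected from sellers, supply shifts: qs = (p − 40) + 206.
New equilibrium: buyers pay £55, sellers receive £15, q = 221. (Wedge: pb − ps = 40.)
Quantity falls by |ΔQ| = |253 − 221| = 32.
DWL = ½ · t · |ΔQ| = ½ · 40 · 32 = £640.

Deadweight loss = £640 million.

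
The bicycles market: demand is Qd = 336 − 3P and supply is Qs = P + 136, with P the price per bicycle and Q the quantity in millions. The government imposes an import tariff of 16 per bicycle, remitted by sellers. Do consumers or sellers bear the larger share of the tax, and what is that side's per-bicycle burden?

Before the tax: set 336 − 3P = P + 136 → P* = 50, Q* = 186.
With the tax collected from sellers, supply shifts: Qs = (P − 16) + 136.
New equilibrium: consumers pay 54, sellers receive 38, Q = 174. (Wedge: Pb − Ps = 16.)
Per-bicycle burden: consumers 4, sellers 12.
Sellers take the larger share because supply is less price-elastic here (demand slope 3 vs supply slope 1).

Sellers bear the larger share: 12 per bicycle.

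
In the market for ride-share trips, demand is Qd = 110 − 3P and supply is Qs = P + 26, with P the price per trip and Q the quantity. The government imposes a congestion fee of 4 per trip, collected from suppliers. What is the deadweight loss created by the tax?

Without the tax, 110 − 3P = P + 26 gives 4P = 84, so P* = 21 and Q* = 47.
With the tax collected from suppliers, supply shifts: Qs = (P − 4) + 26.
New equilibrium: buyers pay 22, suppliers receive 18, Q = 44. (Wedge: Pb − Ps = 4.)
Quantity falls by |ΔQ| = |47 − 44| = 3.
DWL = ½ · t · |ΔQ| = ½ · 4 · 3 = 6.

Deadweight loss = 6.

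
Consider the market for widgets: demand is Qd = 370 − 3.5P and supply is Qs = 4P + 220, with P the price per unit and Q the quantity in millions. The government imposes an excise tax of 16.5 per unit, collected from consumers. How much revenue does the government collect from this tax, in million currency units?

Tax revenue = 4441.8 million.

Before the tax: set 370 − 3.5P = 4P + 220 → P* = 20, Q* = 300.
With the tax collected from consumers, demand (in seller-price terms) shifts: Qd = 370 − 3.5(P + 16.5).
Solving gives Q = 269.2 with consumers paying 28.8 and producers receiving 12.3 (the 16.5 wedge).
Revenue = t · Q = 16.5 · 269.2 = 4441.8.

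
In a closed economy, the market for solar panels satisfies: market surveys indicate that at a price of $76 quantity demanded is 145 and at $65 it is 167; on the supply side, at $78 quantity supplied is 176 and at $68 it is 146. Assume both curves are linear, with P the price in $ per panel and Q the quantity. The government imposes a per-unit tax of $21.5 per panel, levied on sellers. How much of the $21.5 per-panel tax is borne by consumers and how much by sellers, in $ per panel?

Consumers bear $12.9 per panel; sellers bear $8.6 per panel.

Demand slope: (167 − 145)/(65 − 76) = -2, so Qd = 297 − 2P.
Supply slope: (146 − 176)/(68 − 78) = 3, so Qs = 3P − 58.
Before the tax: set 297 − 2P = 3P − 58 → P* = $71, Q* = 155.
With the tax collected from sellers, supply shifts: Qs = 3(P − 21.5) − 58.
Solving gives Q = 129.2 with consumers paying $83.9 and sellers receiving $62.4 (the $21.5 wedge).
Burden on consumers: $12.9; on sellers: $8.6. (They sum to $21.5.)
The less price-elastic side of the market bears the larger share of a per-unit tax.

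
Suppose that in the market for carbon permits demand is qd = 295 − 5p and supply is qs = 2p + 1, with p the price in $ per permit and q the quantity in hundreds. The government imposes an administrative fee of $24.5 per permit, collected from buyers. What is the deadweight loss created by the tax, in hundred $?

Deadweight loss = $428.75 hundred.

Without the tax, 295 − 5p = 2p + 1 gives 7p = 294, so p* = $42 and q* = 85.
With the tax collected from buyers, demand (in seller-price terms) shifts: qd = 295 − 5(p + 24.5).
New equilibrium: buyers pay $49, producers receive $24.5, q = 50. (Wedge: pb − ps = 24.5.)
Quantity falls by |ΔQ| = |85 − 50| = 35.
DWL = ½ · t · |ΔQ| = ½ · 24.5 · 35 = $428.75.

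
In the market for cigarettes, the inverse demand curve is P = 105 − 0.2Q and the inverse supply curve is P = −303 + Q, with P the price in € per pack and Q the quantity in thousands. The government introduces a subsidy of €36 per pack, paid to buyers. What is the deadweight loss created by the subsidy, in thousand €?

Rewrite in direct form: Qd = 525 − 5P and Qs = P + 303.
Without the subsidy, 525 − 5P = P + 303 gives 6P = 222, so P* = €37 and Q* = 340.
With a per-unit subsidy paid to buyers, each effectively pays P − 36, so demand becomes Qd = 525 − 5(P − 36).
Solving gives Q = 370 with buyers paying €31 and sellers receiving €67 (the €36 wedge).
Quantity rises by |ΔQ| = |340 − 370| = 30.
DWL = ½ · t · |ΔQ| = ½ · 36 · 30 = €540.

Deadweight loss = €540 thousand.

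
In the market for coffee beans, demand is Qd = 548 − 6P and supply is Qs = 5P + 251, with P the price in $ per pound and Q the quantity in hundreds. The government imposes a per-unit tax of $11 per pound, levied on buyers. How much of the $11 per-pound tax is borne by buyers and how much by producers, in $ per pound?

Buyers bear $5 per pound; producers bear $6 per pound.

Before the tax: set 548 − 6P = 5P + 251 → P* = $27, Q* = 386.
With the tax collected from buyers, demand (in seller-price terms) shifts: Qd = 548 − 6(P + 11).
Solving gives Q = 356 with buyers paying $32 and producers receiving $21 (the $11 wedge).
Burden on buyers: $5; on producers: $6. (They sum to $11.)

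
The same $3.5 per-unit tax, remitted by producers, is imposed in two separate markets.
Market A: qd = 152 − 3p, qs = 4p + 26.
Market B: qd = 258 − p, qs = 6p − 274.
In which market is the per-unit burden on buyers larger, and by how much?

Market B, by $1.

Market A: pre-tax p* = $18, q* = 98; post-tax q = 92; per-unit burden on buyers = $2.
Market B: pre-tax p* = $76, q* = 182; post-tax q = 179; per-unit burden on buyers = $3.
Difference: $2 vs $3 → market B is larger by $1.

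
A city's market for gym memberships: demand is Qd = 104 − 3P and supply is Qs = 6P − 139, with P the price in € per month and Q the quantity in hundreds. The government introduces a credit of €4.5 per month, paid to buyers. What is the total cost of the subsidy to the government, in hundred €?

Before the subsidy: set 104 − 3P = 6P − 139 → P* = €27, Q* = 23.
With a per-unit subsidy paid to buyers, each effectively pays P − 4.5, so demand becomes Qd = 104 − 3(P − 4.5).
Solving gives Q = 32 with buyers paying €24 and suppliers receiving €28.5 (the €4.5 wedge).
Outlay = t · Q = 4.5 · 32 = €144.

Government outlay = €144 hundred.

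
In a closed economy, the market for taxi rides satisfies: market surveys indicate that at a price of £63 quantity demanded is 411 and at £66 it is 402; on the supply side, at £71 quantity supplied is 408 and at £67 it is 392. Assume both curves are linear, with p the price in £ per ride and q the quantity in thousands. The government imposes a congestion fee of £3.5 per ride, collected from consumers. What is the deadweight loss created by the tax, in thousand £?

Deadweight loss = £10.5 thousand.

Demand slope: (402 − 411)/(66 − 63) = -3, so qd = 600 − 3p.
Supply slope: (392 − 408)/(67 − 71) = 4, so qs = 4p + 124.
Before the tax: set 600 − 3p = 4p + 124 → p* = £68, q* = 396.
With the tax collected from consumers, demand (in seller-price terms) shifts: qd = 600 − 3(p + 3.5).
New equilibrium: consumers pay £70, suppliers receive £66.5, q = 390. (Wedge: pb − ps = 3.5.)
Quantity falls by |ΔQ| = |396 − 390| = 6.
DWL = ½ · t · |ΔQ| = ½ · 3.5 · 6 = £10.5.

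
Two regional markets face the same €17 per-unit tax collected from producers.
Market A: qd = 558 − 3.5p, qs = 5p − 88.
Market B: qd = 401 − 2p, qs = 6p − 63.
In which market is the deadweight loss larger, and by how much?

Market A: pre-tax p* = €76, q* = 292; post-tax q = 257; deadweight loss = €297.5.
Market B: pre-tax p* = €58, q* = 285; post-tax q = 259.5; deadweight loss = €216.75.
Difference: €297.5 vs €216.75 → market A is larger by €80.75.

Market A, by €80.75.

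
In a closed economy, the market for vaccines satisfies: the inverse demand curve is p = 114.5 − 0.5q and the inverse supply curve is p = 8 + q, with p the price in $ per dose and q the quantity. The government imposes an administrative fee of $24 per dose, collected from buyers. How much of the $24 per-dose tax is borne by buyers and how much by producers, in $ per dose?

Inverting to q(p) form: qd = 229 − 2p; qs = p − 8.
Without the tax, 229 − 2p = p − 8 gives 3p = 237, so p* = $79 and q* = 71.
With the tax collected from buyers, demand (in seller-price terms) shifts: qd = 229 − 2(p + 24).
Solving gives q = 55 with buyers paying $87 and producers receiving $63 (the $24 wedge).
Burden on buyers: $8; on producers: $16. (They sum to $24.)
The less price-elastic side of the market bears the larger share of a per-unit tax.

Buyers bear $8 per dose; producers bear $16 per dose.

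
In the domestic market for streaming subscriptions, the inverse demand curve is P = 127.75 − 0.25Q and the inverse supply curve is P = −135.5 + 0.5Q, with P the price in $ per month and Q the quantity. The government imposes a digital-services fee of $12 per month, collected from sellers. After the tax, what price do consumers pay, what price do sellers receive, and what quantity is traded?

Inverting to Q(P) form: Qd = 511 − 4P; Qs = 2P + 271.
Before the tax: set 511 − 4P = 2P + 271 → P* = $40, Q* = 351.
With the tax collected from sellers, supply shifts: Qs = 2(P − 12) + 271.
Solving gives Q = 335 with consumers paying $44 and sellers receiving $32 (the $12 wedge).

Consumers pay $44; sellers receive $32; quantity = 335.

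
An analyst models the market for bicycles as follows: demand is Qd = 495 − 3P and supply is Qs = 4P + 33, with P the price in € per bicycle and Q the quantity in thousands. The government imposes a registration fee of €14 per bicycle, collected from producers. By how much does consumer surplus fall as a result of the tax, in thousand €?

Before the tax: set 495 − 3P = 4P + 33 → P* = €66, Q* = 297.
With the tax collected from producers, supply shifts: Qs = 4(P − 14) + 33.
New equilibrium: consumers pay €74, producers receive €60, Q = 273. (Wedge: Pb − Ps = 14.)
ΔCS is the trapezoid between Q = 273 and Q = 297 of height €8: ½ · (297 + 273) · 8 = €2280.

Consumer surplus falls by €2280 thousand.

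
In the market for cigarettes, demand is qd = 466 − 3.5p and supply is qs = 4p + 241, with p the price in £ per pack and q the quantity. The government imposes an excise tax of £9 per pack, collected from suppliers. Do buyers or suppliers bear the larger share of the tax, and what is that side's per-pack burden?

Without the tax, 466 − 3.5p = 4p + 241 gives 7.5p = 225, so p* = £30 and q* = 361.
With the tax collected from suppliers, supply shifts: qs = 4(p − 9) + 241.
Solving gives q = 344.2 with buyers paying £34.8 and suppliers receiving £25.8 (the £9 wedge).
Per-pack burden: buyers £4.8, suppliers £4.2.
Buyers take the larger share because demand is less price-elastic here (demand slope 3.5 vs supply slope 4).
The less price-elastic side of the market bears the larger share of a per-unit tax.

Buyers bear the larger share: £4.8 per pack.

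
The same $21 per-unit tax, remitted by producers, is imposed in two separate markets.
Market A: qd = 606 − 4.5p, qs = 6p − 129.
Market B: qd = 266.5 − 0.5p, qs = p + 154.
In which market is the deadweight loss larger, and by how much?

Market A: pre-tax p* = $70, q* = 291; post-tax q = 237; deadweight loss = $567.
Market B: pre-tax p* = $75, q* = 229; post-tax q = 222; deadweight loss = $73.5.
Difference: $567 vs $73.5 → market A is larger by $493.5.

Market A, by $493.5.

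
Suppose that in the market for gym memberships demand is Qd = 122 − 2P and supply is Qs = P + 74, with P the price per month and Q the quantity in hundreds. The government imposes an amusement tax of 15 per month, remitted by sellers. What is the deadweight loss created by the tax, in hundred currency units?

Deadweight loss = 75 hundred.

Without the tax, 122 − 2P = P + 74 gives 3P = 48, so P* = 16 and Q* = 90.
With the tax collected from sellers, supply shifts: Qs = (P − 15) + 74.
New equilibrium: consumers pay 21, sellers receive 6, Q = 80. (Wedge: Pb − Ps = 15.)
Quantity falls by |ΔQ| = |90 − 80| = 10.
DWL = ½ · t · |ΔQ| = ½ · 15 · 10 = 75.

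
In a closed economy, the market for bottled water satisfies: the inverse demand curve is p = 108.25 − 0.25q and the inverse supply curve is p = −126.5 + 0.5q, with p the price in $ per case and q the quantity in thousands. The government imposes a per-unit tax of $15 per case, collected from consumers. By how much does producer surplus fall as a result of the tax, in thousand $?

Producer surplus falls by $3030 thousand.

Inverting to q(p) form: qd = 433 − 4p; qs = 2p + 253.
Without the tax, 433 − 4p = 2p + 253 gives 6p = 180, so p* = $30 and q* = 313.
With the tax collected from consumers, demand (in seller-price terms) shifts: qd = 433 − 4(p + 15).
Solving gives q = 293 with consumers paying $35 and producers receiving $20 (the $15 wedge).
ΔPS is the trapezoid between Q = 293 and Q = 313 of height $10: ½ · (313 + 293) · 10 = $3030.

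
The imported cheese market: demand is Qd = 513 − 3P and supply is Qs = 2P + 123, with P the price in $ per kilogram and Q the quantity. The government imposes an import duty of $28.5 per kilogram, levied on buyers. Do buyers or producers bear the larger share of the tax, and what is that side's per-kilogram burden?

Without the tax, 513 − 3P = 2P + 123 gives 5P = 390, so P* = $78 and Q* = 279.
With the tax collected from buyers, demand (in seller-price terms) shifts: Qd = 513 − 3(P + 28.5).
Solving gives Q = 244.8 with buyers paying $89.4 and producers receiving $60.9 (the $28.5 wedge).
Per-kilogram burden: buyers $11.4, producers $17.1.
Producers take the larger share because supply is less price-elastic here (demand slope 3 vs supply slope 2).

Producers bear the larger share: $17.1 per kilogram.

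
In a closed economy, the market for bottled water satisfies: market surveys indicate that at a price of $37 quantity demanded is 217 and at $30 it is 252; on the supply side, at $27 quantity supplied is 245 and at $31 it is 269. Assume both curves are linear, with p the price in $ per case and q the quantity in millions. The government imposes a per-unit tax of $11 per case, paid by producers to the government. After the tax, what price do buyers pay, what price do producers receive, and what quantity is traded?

Demand slope: (252 − 217)/(30 − 37) = -5, so qd = 402 − 5p.
Supply slope: (269 − 245)/(31 − 27) = 6, so qs = 6p + 83.
Before the tax: set 402 − 5p = 6p + 83 → p* = $29, q* = 257.
With the tax collected from producers, supply shifts: qs = 6(p − 11) + 83.
Solving gives q = 227 with buyers paying $35 and producers receiving $24 (the $11 wedge).

Buyers pay $35; producers receive $24; quantity = 227.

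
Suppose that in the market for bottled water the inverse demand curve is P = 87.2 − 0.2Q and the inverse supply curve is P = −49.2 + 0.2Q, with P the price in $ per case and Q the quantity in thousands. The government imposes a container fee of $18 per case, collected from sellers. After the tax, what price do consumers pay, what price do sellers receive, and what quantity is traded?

Consumers pay $28; sellers receive $10; quantity = 296.

Inverting to Q(P) form: Qd = 436 − 5P; Qs = 5P + 246.
Before the tax: set 436 − 5P = 5P + 246 → P* = $19, Q* = 341.
With the tax collected from sellers, supply shifts: Qs = 5(P − 18) + 246.
Solving gives Q = 296 with consumers paying $28 and sellers receiving $10 (the $18 wedge).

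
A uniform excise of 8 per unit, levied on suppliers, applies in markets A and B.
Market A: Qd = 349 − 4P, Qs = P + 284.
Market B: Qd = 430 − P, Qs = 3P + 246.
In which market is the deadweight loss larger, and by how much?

Market A: pre-tax P* = 13, Q* = 297; post-tax Q = 290.6; deadweight loss = 25.6.
Market B: pre-tax P* = 46, Q* = 384; post-tax Q = 378; deadweight loss = 24.
Difference: 25.6 vs 24 → market A is larger by 1.6.

Market A, by 1.6.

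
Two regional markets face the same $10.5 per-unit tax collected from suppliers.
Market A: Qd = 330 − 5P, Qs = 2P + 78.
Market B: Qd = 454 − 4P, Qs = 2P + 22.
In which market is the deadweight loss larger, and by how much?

Market A: pre-tax P* = $36, Q* = 150; post-tax Q = 135; deadweight loss = $78.75.
Market B: pre-tax P* = $72, Q* = 166; post-tax Q = 152; deadweight loss = $73.5.
Difference: $78.75 vs $73.5 → market A is larger by $5.25.

Market A, by $5.25.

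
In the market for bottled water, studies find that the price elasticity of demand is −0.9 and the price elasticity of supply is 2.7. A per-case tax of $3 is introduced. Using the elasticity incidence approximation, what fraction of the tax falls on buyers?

Incidence ratio: buyers' share ≈ εs / (εs + |εd|) = 2.7 / (2.7 + 0.9) = 0.75.
Supply is the more elastic side, so buyers bear the larger share.

Buyers' share ≈ 0.75.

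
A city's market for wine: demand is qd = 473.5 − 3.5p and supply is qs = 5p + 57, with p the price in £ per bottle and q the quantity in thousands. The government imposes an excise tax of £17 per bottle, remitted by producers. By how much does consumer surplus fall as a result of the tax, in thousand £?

Consumer surplus falls by £2845 thousand.

Without the tax, 473.5 − 3.5p = 5p + 57 gives 8.5p = 416.5, so p* = £49 and q* = 302.
With the tax collected from producers, supply shifts: qs = 5(p − 17) + 57.
New equilibrium: consumers pay £59, producers receive £42, q = 267. (Wedge: pb − ps = 17.)
ΔCS is the trapezoid between Q = 267 and Q = 302 of height £10: ½ · (302 + 267) · 10 = £2845.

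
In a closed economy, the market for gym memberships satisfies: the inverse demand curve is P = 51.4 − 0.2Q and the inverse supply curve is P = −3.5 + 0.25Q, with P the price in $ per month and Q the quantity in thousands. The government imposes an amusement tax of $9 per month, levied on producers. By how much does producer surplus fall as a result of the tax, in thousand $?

Inverting to Q(P) form: Qd = 257 − 5P; Qs = 4P + 14.
Without the tax, 257 − 5P = 4P + 14 gives 9P = 243, so P* = $27 and Q* = 122.
With the tax collected from producers, supply shifts: Qs = 4(P − 9) + 14.
Solving gives Q = 102 with consumers paying $31 and producers receiving $22 (the $9 wedge).
ΔPS is the trapezoid between Q = 102 and Q = 122 of height $5: ½ · (122 + 102) · 5 = $560.

Producer surplus falls by $560 thousand.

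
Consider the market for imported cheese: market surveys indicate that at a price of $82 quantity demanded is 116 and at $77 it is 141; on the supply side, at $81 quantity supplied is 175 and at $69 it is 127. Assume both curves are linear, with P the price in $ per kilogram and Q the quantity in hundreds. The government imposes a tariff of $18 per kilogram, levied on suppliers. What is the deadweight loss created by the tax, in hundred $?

Demand slope: (141 − 116)/(77 − 82) = -5, so Qd = 526 − 5P.
Supply slope: (127 − 175)/(69 − 81) = 4, so Qs = 4P − 149.
Before the tax: set 526 − 5P = 4P − 149 → P* = $75, Q* = 151.
With the tax collected from suppliers, supply shifts: Qs = 4(P − 18) − 149.
Solving gives Q = 111 with consumers paying $83 and suppliers receiving $65 (the $18 wedge).
Quantity falls by |ΔQ| = |151 − 111| = 40.
DWL = ½ · t · |ΔQ| = ½ · 18 · 40 = $360.

Deadweight loss = $360 hundred.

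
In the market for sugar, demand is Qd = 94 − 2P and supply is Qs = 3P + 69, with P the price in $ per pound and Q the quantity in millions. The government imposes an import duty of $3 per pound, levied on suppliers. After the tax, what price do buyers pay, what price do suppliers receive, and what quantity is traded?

Without the tax, 94 − 2P = 3P + 69 gives 5P = 25, so P* = $5 and Q* = 84.
With the tax collected from suppliers, supply shifts: Qs = 3(P − 3) + 69.
New equilibrium: buyers pay $6.8, suppliers receive $3.8, Q = 80.4. (Wedge: Pb − Ps = 3.)
The less price-elastic side of the market bears the larger share of a per-unit tax.

Buyers pay $6.8; suppliers receive $3.8; quantity = 80.4.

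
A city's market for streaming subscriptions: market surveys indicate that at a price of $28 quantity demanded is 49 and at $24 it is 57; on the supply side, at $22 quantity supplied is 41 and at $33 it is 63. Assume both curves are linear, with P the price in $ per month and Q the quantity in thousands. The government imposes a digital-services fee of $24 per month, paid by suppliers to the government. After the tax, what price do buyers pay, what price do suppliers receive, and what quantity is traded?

Buyers pay $39; suppliers receive $15; quantity = 27.

Demand slope: (57 − 49)/(24 − 28) = -2, so Qd = 105 − 2P.
Supply slope: (63 − 41)/(33 − 22) = 2, so Qs = 2P − 3.
Before the tax: set 105 − 2P = 2P − 3 → P* = $27, Q* = 51.
With the tax collected from suppliers, supply shifts: Qs = 2(P − 24) − 3.
New equilibrium: buyers pay $39, suppliers receive $15, Q = 27. (Wedge: Pb − Ps = 24.)
The less price-elastic side of the market bears the larger share of a per-unit tax.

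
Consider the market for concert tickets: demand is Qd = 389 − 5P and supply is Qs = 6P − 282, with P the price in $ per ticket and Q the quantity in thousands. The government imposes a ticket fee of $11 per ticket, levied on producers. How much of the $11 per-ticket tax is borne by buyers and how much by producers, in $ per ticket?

Before the tax: set 389 − 5P = 6P − 282 → P* = $61, Q* = 84.
With the tax collected from producers, supply shifts: Qs = 6(P − 11) − 282.
New equilibrium: buyers pay $67, producers receive $56, Q = 54. (Wedge: Pb − Ps = 11.)
Burden on buyers: $6; on producers: $5. (They sum to $11.)

Buyers bear $6 per ticket; producers bear $5 per ticket.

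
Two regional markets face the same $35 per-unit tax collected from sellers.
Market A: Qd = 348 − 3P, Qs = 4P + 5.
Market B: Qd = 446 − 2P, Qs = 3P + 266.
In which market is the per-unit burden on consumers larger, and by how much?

Market B, by $1.

Market A: pre-tax P* = $49, Q* = 201; post-tax Q = 141; per-unit burden on consumers = $20.
Market B: pre-tax P* = $36, Q* = 374; post-tax Q = 332; per-unit burden on consumers = $21.
Difference: $20 vs $21 → market B is larger by $1.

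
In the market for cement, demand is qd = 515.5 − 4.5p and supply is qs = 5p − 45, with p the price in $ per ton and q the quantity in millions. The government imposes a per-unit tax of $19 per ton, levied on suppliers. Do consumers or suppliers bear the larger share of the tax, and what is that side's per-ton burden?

Without the tax, 515.5 − 4.5p = 5p − 45 gives 9.5p = 560.5, so p* = $59 and q* = 250.
With the tax collected from suppliers, supply shifts: qs = 5(p − 19) − 45.
Solving gives q = 205 with consumers paying $69 and suppliers receiving $50 (the $19 wedge).
Per-ton burden: consumers $10, suppliers $9.
Consumers take the larger share because demand is less price-elastic here (demand slope 4.5 vs supply slope 5).
The less price-elastic side of the market bears the larger share of a per-unit tax.

Consumers bear the larger share: $10 per ton.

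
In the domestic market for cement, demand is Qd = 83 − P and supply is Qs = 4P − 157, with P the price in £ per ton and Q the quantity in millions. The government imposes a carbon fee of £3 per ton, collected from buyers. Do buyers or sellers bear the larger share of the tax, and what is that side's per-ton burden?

Before the tax: set 83 − P = 4P − 157 → P* = £48, Q* = 35.
With the tax collected from buyers, demand (in seller-price terms) shifts: Qd = 83 − (P + 3).
Solving gives Q = 32.6 with buyers paying £50.4 and sellers receiving £47.4 (the £3 wedge).
Per-ton burden: buyers £2.4, sellers £0.6.
Buyers take the larger share because demand is less price-elastic here (demand slope 1 vs supply slope 4).

Buyers bear the larger share: £2.4 per ton.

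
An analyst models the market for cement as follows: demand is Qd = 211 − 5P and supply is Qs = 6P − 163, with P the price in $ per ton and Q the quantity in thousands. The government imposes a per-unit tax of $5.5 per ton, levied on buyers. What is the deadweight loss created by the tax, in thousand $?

Deadweight loss = $41.25 thousand.

Without the tax, 211 − 5P = 6P − 163 gives 11P = 374, so P* = $34 and Q* = 41.
With the tax collected from buyers, demand (in seller-price terms) shifts: Qd = 211 − 5(P + 5.5).
Solving gives Q = 26 with buyers paying $37 and sellers receiving $31.5 (the $5.5 wedge).
Quantity falls by |ΔQ| = |41 − 26| = 15.
DWL = ½ · t · |ΔQ| = ½ · 5.5 · 15 = $41.25.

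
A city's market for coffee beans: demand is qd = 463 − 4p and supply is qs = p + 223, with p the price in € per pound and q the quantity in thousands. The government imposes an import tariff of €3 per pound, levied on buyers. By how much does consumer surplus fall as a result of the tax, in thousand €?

Without the tax, 463 − 4p = p + 223 gives 5p = 240, so p* = €48 and q* = 271.
With the tax collected from buyers, demand (in seller-price terms) shifts: qd = 463 − 4(p + 3).
Solving gives q = 268.6 with buyers paying €48.6 and producers receiving €45.6 (the €3 wedge).
ΔCS is the trapezoid between Q = 268.6 and Q = 271 of height €0.6: ½ · (271 + 268.6) · 0.6 = €161.88.

Consumer surplus falls by €161.88 thousand.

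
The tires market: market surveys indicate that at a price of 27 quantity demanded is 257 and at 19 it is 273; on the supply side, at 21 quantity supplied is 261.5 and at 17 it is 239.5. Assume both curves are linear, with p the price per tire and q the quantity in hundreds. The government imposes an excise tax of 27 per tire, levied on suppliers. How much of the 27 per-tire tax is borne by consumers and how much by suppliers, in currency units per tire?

Demand slope: (273 − 257)/(19 − 27) = -2, so qd = 311 − 2p.
Supply slope: (239.5 − 261.5)/(17 − 21) = 5.5, so qs = 5.5p + 146.
Without the tax, 311 − 2p = 5.5p + 146 gives 7.5p = 165, so p* = 22 and q* = 267.
With the tax collected from suppliers, supply shifts: qs = 5.5(p − 27) + 146.
Solving gives q = 227.4 with consumers paying 41.8 and suppliers receiving 14.8 (the 27 wedge).
Burden on consumers: 19.8; on suppliers: 7.2. (They sum to 27.)

Consumers bear 19.8 per tire; suppliers bear 7.2 per tire.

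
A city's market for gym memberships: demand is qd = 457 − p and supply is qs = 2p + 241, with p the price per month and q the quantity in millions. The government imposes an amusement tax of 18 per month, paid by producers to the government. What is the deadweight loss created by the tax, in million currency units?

Deadweight loss = 108 million.

Before the tax: set 457 − p = 2p + 241 → p* = 72, q* = 385.
With the tax collected from producers, supply shifts: qs = 2(p − 18) + 241.
New equilibrium: consumers pay 84, producers receive 66, q = 373. (Wedge: pb − ps = 18.)
Quantity falls by |ΔQ| = |385 − 373| = 12.
DWL = ½ · t · |ΔQ| = ½ · 18 · 12 = 108.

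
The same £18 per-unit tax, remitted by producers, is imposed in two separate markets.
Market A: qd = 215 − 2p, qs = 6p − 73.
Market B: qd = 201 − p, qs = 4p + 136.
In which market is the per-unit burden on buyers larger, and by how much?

Market B, by £0.9.

Market A: pre-tax p* = £36, q* = 143; post-tax q = 116; per-unit burden on buyers = £13.5.
Market B: pre-tax p* = £13, q* = 188; post-tax q = 173.6; per-unit burden on buyers = £14.4.
Difference: £13.5 vs £14.4 → market B is larger by £0.9.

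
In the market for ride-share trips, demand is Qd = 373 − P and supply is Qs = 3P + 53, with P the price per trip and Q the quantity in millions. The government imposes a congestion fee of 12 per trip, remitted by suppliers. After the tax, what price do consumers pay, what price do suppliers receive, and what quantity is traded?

Consumers pay 89; suppliers receive 77; quantity = 284.

Without the tax, 373 − P = 3P + 53 gives 4P = 320, so P* = 80 and Q* = 293.
With the tax collected from suppliers, supply shifts: Qs = 3(P − 12) + 53.
New equilibrium: consumers pay 89, suppliers receive 77, Q = 284. (Wedge: Pb − Ps = 12.)
The less price-elastic side of the market bears the larger share of a per-unit tax.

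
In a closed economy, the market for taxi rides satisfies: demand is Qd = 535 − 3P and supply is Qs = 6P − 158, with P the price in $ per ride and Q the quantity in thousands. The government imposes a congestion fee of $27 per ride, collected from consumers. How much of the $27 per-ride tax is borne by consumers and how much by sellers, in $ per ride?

Without the tax, 535 − 3P = 6P − 158 gives 9P = 693, so P* = $77 and Q* = 304.
With the tax collected from consumers, demand (in seller-price terms) shifts: Qd = 535 − 3(P + 27).
Solving gives Q = 250 with consumers paying $95 and sellers receiving $68 (the $27 wedge).
Burden on consumers: $18; on sellers: $9. (They sum to $27.)

Consumers bear $18 per ride; sellers bear $9 per ride.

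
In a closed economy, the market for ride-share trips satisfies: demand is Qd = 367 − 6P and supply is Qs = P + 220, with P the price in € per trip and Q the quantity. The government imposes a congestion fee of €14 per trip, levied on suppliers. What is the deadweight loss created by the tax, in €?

Deadweight loss = €84.

Without the tax, 367 − 6P = P + 220 gives 7P = 147, so P* = €21 and Q* = 241.
With the tax collected from suppliers, supply shifts: Qs = (P − 14) + 220.
Solving gives Q = 229 with consumers paying €23 and suppliers receiving €9 (the €14 wedge).
Quantity falls by |ΔQ| = |241 − 229| = 12.
DWL = ½ · t · |ΔQ| = ½ · 14 · 12 = €84.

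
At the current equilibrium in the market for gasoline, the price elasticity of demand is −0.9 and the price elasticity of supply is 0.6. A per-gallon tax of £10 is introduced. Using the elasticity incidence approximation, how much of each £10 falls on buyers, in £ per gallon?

Buyers bear ≈ £4 per gallon.

Incidence ratio: buyers' share ≈ εs / (εs + |εd|) = 0.6 / (0.6 + 0.9) = 0.4.
So buyers bear ≈ 0.4 × £10 = £4; producers bear £6.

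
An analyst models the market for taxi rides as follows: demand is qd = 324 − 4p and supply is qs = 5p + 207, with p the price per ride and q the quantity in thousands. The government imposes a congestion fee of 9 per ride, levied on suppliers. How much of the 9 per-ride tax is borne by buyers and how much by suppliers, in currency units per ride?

Without the tax, 324 − 4p = 5p + 207 gives 9p = 117, so p* = 13 and q* = 272.
With the tax collected from suppliers, supply shifts: qs = 5(p − 9) + 207.
New equilibrium: buyers pay 18, suppliers receive 9, q = 252. (Wedge: pb − ps = 9.)
Burden on buyers: 5; on suppliers: 4. (They sum to 9.)

Buyers bear 5 per ride; suppliers bear 4 per ride.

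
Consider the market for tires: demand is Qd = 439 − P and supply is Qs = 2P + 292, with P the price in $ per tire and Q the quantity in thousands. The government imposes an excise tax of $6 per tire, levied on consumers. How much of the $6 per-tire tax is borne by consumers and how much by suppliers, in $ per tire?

Consumers bear $4 per tire; suppliers bear $2 per tire.

Without the tax, 439 − P = 2P + 292 gives 3P = 147, so P* = $49 and Q* = 390.
With the tax collected from consumers, demand (in seller-price terms) shifts: Qd = 439 − (P + 6).
Solving gives Q = 386 with consumers paying $53 and suppliers receiving $47 (the $6 wedge).
Burden on consumers: $4; on suppliers: $2. (They sum to $6.)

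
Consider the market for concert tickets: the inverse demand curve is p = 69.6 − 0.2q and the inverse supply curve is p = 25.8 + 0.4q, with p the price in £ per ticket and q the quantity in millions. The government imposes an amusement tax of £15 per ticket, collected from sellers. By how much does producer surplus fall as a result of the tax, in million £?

Producer surplus falls by £605 million.

Rewrite in direct form: qd = 348 − 5p and qs = 2.5p − 64.5.
Before the tax: set 348 − 5p = 2.5p − 64.5 → p* = £55, q* = 73.
With the tax collected from sellers, supply shifts: qs = 2.5(p − 15) − 64.5.
Solving gives q = 48 with buyers paying £60 and sellers receiving £45 (the £15 wedge).
ΔPS is the trapezoid between Q = 48 and Q = 73 of height £10: ½ · (73 + 48) · 10 = £605.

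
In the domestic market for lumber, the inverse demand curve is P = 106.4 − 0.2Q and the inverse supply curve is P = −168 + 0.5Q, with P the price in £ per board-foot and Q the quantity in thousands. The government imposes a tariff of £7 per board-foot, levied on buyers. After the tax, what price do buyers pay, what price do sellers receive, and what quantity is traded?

Rewrite in direct form: Qd = 532 − 5P and Qs = 2P + 336.
Before the tax: set 532 − 5P = 2P + 336 → P* = £28, Q* = 392.
With the tax collected from buyers, demand (in seller-price terms) shifts: Qd = 532 − 5(P + 7).
New equilibrium: buyers pay £30, sellers receive £23, Q = 382. (Wedge: Pb − Ps = 7.)

Buyers pay £30; sellers receive £23; quantity = 382.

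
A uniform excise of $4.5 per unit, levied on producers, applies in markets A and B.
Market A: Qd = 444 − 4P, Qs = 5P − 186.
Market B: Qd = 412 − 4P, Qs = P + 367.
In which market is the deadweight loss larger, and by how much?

Market A, by $14.4.

Market A: pre-tax P* = $70, Q* = 164; post-tax Q = 154; deadweight loss = $22.5.
Market B: pre-tax P* = $9, Q* = 376; post-tax Q = 372.4; deadweight loss = $8.1.
Difference: $22.5 vs $8.1 → market A is larger by $14.4.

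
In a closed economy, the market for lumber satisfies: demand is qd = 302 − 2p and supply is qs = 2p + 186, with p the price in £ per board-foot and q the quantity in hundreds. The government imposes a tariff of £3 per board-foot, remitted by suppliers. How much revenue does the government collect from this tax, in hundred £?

Without the tax, 302 − 2p = 2p + 186 gives 4p = 116, so p* = £29 and q* = 244.
With the tax collected from suppliers, supply shifts: qs = 2(p − 3) + 186.
New equilibrium: consumers pay £30.5, suppliers receive £27.5, q = 241. (Wedge: pb − ps = 3.)
Revenue = t · Q = 3 · 241 = £723.

Tax revenue = £723 hundred.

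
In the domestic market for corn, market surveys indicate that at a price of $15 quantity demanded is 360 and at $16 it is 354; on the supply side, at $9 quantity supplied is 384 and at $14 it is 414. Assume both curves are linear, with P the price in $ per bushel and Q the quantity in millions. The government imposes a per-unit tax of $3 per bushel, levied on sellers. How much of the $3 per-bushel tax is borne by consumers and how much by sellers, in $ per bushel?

Consumers bear $1.5 per bushel; sellers bear $1.5 per bushel.

Demand slope: (354 − 360)/(16 − 15) = -6, so Qd = 450 − 6P.
Supply slope: (414 − 384)/(14 − 9) = 6, so Qs = 6P + 330.
Without the tax, 450 − 6P = 6P + 330 gives 12P = 120, so P* = $10 and Q* = 390.
With the tax collected from sellers, supply shifts: Qs = 6(P − 3) + 330.
New equilibrium: consumers pay $11.5, sellers receive $8.5, Q = 381. (Wedge: Pb − Ps = 3.)
Burden on consumers: $1.5; on sellers: $1.5. (They sum to $3.)
The less price-elastic side of the market bears the larger share of a per-unit tax.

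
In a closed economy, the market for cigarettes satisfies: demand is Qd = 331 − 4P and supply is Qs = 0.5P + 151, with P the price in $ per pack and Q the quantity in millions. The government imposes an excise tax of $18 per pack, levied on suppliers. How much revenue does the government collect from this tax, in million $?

Tax revenue = $2934 million.

Without the tax, 331 − 4P = 0.5P + 151 gives 4.5P = 180, so P* = $40 and Q* = 171.
With the tax collected from suppliers, supply shifts: Qs = 0.5(P − 18) + 151.
New equilibrium: consumers pay $42, suppliers receive $24, Q = 163. (Wedge: Pb − Ps = 18.)
Revenue = t · Q = 18 · 163 = $2934.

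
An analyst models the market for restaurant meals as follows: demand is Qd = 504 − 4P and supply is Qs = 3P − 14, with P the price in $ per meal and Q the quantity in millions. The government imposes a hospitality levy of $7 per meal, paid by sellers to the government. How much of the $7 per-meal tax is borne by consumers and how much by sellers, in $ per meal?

Before the tax: set 504 − 4P = 3P − 14 → P* = $74, Q* = 208.
With the tax collected from sellers, supply shifts: Qs = 3(P − 7) − 14.
New equilibrium: consumers pay $77, sellers receive $70, Q = 196. (Wedge: Pb − Ps = 7.)
Burden on consumers: $3; on sellers: $4. (They sum to $7.)
The less price-elastic side of the market bears the larger share of a per-unit tax.

Consumers bear $3 per meal; sellers bear $4 per meal.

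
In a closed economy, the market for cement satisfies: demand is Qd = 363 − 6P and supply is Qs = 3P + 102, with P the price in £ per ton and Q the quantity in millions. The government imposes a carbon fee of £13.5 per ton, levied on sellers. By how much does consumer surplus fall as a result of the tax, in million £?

Without the tax, 363 − 6P = 3P + 102 gives 9P = 261, so P* = £29 and Q* = 189.
With the tax collected from sellers, supply shifts: Qs = 3(P − 13.5) + 102.
New equilibrium: consumers pay £33.5, sellers receive £20, Q = 162. (Wedge: Pb − Ps = 13.5.)
ΔCS is the trapezoid between Q = 162 and Q = 189 of height £4.5: ½ · (189 + 162) · 4.5 = £789.75.

Consumer surplus falls by £789.75 million.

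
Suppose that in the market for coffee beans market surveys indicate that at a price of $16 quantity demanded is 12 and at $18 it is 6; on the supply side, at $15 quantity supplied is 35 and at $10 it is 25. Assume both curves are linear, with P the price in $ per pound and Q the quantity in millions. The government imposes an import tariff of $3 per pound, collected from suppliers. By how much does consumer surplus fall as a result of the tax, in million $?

Consumer surplus falls by $30.24 million.

Demand slope: (6 − 12)/(18 − 16) = -3, so Qd = 60 − 3P.
Supply slope: (25 − 35)/(10 − 15) = 2, so Qs = 2P + 5.
Before the tax: set 60 − 3P = 2P + 5 → P* = $11, Q* = 27.
With the tax collected from suppliers, supply shifts: Qs = 2(P − 3) + 5.
New equilibrium: consumers pay $12.2, suppliers receive $9.2, Q = 23.4. (Wedge: Pb − Ps = 3.)
ΔCS is the trapezoid between Q = 23.4 and Q = 27 of height $1.2: ½ · (27 + 23.4) · 1.2 = $30.24.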